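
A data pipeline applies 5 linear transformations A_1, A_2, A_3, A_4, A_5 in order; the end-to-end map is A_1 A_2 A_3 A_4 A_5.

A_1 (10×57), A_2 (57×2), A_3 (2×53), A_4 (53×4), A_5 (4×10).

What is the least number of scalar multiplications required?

1844

Adjacent pairs: A_1A_2 = 10·57·2 = 1140; A_2A_3 = 57·2·53 = 6042; A_3A_4 = 2·53·4 = 424; A_4A_5 = 53·4·10 = 2120.
Length 3: A_1..A_3: k=1: 0+6042+10·57·53=36252; k=2: 1140+0+10·2·53=2200 → min 2200 | A_2..A_4: k=2: 0+424+57·2·4=880; k=3: 6042+0+57·53·4=18126 → min 880 | A_3..A_5: k=3: 0+2120+2·53·10=3180; k=4: 424+0+2·4·10=504 → min 504.
Length 4: A_1..A_4: k=1: 0+880+10·57·4=3160; k=2: 1140+424+10·2·4=1644; k=3: 2200+0+10·53·4=4320 → min 1644 | A_2..A_5: k=2: 0+504+57·2·10=1644; k=3: 6042+2120+57·53·10=38372; k=4: 880+0+57·4·10=3160 → min 1644.
Length 5: A_1..A_5: k=1: 0+1644+10·57·10=7344; k=2: 1140+504+10·2·10=1844; k=3: 2200+2120+10·53·10=9620; k=4: 1644+0+10·4·10=2044 → min 1844.
Optimal order: ((A_1 A_2) ((A_3 A_4) A_5)) with cost 1844.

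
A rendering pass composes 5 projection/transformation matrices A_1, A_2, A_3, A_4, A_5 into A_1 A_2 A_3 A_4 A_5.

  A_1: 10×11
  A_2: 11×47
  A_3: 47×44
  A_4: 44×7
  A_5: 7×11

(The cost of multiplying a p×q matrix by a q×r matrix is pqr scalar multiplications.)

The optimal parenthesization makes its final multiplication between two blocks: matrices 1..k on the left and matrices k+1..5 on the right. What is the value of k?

4

Adjacent pairs: A_1A_2 = 10·11·47 = 5170; A_2A_3 = 11·47·44 = 22748; A_3A_4 = 47·44·7 = 14476; A_4A_5 = 44·7·11 = 3388.
Length 3: A_1..A_3: k=1: 0+22748+10·11·44=27588; k=2: 5170+0+10·47·44=25850 → min 25850 | A_2..A_4: k=2: 0+14476+11·47·7=18095; k=3: 22748+0+11·44·7=26136 → min 18095 | A_3..A_5: k=3: 0+3388+47·44·11=26136; k=4: 14476+0+47·7·11=18095 → min 18095.
Length 4: A_1..A_4: k=1: 0+18095+10·11·7=18865; k=2: 5170+14476+10·47·7=22936; k=3: 25850+0+10·44·7=28930 → min 18865 | A_2..A_5: k=2: 0+18095+11·47·11=23782; k=3: 22748+3388+11·44·11=31460; k=4: 18095+0+11·7·11=18942 → min 18942.
Top-level splits: k=1: (A_1..A_1)·(A_2..A_5) → 0+18942+10·11·11 = 20152; k=2: (A_1..A_2)·(A_3..A_5) → 5170+18095+10·47·11 = 28435; k=3: (A_1..A_3)·(A_4..A_5) → 25850+3388+10·44·11 = 34078; k=4: (A_1..A_4)·(A_5..A_5) → 18865+0+10·7·11 = 19635.
Best split is after A_4, i.e. k = 4.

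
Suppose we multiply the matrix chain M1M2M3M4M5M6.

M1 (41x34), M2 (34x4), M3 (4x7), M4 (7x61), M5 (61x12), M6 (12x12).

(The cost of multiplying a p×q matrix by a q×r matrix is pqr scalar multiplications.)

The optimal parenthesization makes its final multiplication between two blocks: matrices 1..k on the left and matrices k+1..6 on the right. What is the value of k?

Adjacent pairs: M1M2 = 41·34·4 = 5576; M2M3 = 34·4·7 = 952; M3M4 = 4·7·61 = 1708; M4M5 = 7·61·12 = 5124; M5M6 = 61·12·12 = 8784.
Length 3: M1..M3: k=1: 0+952+41·34·7=10710; k=2: 5576+0+41·4·7=6724 → min 6724 | M2..M4: k=2: 0+1708+34·4·61=10004; k=3: 952+0+34·7·61=15470 → min 10004 | M3..M5: k=3: 0+5124+4·7·12=5460; k=4: 1708+0+4·61·12=4636 → min 4636 | M4..M6: k=4: 0+8784+7·61·12=13908; k=5: 5124+0+7·12·12=6132 → min 6132.
Length 4: M1..M4: k=1: 0+10004+41·34·61=95038; k=2: 5576+1708+41·4·61=17288; k=3: 6724+0+41·7·61=24231 → min 17288 | M2..M5: k=2: 0+4636+34·4·12=6268; k=3: 952+5124+34·7·12=8932; k=4: 10004+0+34·61·12=34892 → min 6268 | M3..M6: k=3: 0+6132+4·7·12=6468; k=4: 1708+8784+4·61·12=13420; k=5: 4636+0+4·12·12=5212 → min 5212.
Length 5: M1..M5: k=1: 0+6268+41·34·12=22996; k=2: 5576+4636+41·4·12=12180; k=3: 6724+5124+41·7·12=15292; k=4: 17288+0+41·61·12=47300 → min 12180 | M2..M6: k=2: 0+5212+34·4·12=6844; k=3: 952+6132+34·7·12=9940; k=4: 10004+8784+34·61·12=43676; k=5: 6268+0+34·12·12=11164 → min 6844.
Top-level splits: k=1: (M1..M1)·(M2..M6) → 0+6844+41·34·12 = 23572; k=2: (M1..M2)·(M3..M6) → 5576+5212+41·4·12 = 12756; k=3: (M1..M3)·(M4..M6) → 6724+6132+41·7·12 = 16300; k=4: (M1..M4)·(M5..M6) → 17288+8784+41·61·12 = 56084; k=5: (M1..M5)·(M6..M6) → 12180+0+41·12·12 = 18084.
Best split is after M2, i.e. k = 2.

2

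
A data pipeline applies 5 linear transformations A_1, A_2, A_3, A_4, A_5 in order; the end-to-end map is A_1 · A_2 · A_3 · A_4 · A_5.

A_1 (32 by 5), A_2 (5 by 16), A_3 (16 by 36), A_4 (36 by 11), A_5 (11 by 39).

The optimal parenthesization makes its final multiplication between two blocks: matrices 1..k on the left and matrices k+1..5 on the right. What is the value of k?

Adjacent pairs: A_1A_2 = 32·5·16 = 2560; A_2A_3 = 5·16·36 = 2880; A_3A_4 = 16·36·11 = 6336; A_4A_5 = 36·11·39 = 15444.
Length 3: A_1..A_3: k=1: 0+2880+32·5·36=8640; k=2: 2560+0+32·16·36=20992 → min 8640 | A_2..A_4: k=2: 0+6336+5·16·11=7216; k=3: 2880+0+5·36·11=4860 → min 4860 | A_3..A_5: k=3: 0+15444+16·36·39=37908; k=4: 6336+0+16·11·39=13200 → min 13200.
Length 4: A_1..A_4: k=1: 0+4860+32·5·11=6620; k=2: 2560+6336+32·16·11=14528; k=3: 8640+0+32·36·11=21312 → min 6620 | A_2..A_5: k=2: 0+13200+5·16·39=16320; k=3: 2880+15444+5·36·39=25344; k=4: 4860+0+5·11·39=7005 → min 7005.
Top-level splits: k=1: (A_1..A_1)·(A_2..A_5) → 0+7005+32·5·39 = 13245; k=2: (A_1..A_2)·(A_3..A_5) → 2560+13200+32·16·39 = 35728; k=3: (A_1..A_3)·(A_4..A_5) → 8640+15444+32·36·39 = 69012; k=4: (A_1..A_4)·(A_5..A_5) → 6620+0+32·11·39 = 20348.
Best split is after A_1, i.e. k = 1.

1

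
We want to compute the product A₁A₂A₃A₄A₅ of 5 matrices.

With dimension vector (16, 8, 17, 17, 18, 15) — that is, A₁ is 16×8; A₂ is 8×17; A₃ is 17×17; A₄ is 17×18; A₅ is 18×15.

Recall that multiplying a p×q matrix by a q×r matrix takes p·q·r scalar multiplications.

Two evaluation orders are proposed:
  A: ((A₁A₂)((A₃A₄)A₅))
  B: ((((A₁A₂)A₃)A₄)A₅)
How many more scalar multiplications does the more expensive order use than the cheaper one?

32

Order A = ((A₁A₂)((A₃A₄)A₅)): (A₁A₂): 16×8 by 8×17 → 16×17, cost 16·8·17 = 2176; (A₃A₄): 17×17 by 17×18 → 17×18, cost 17·17·18 = 5202; ((A₃A₄)A₅): 17×18 by 18×15 → 17×15, cost 17·18·15 = 4590; cumulative 9792; ((A₁A₂)((A₃A₄)A₅)): 16×17 by 17×15 → 16×15, cost 16·17·15 = 4080; cumulative 16048. Total 16048.
Order B = ((((A₁A₂)A₃)A₄)A₅): (A₁A₂): 16×8 by 8×17 → 16×17, cost 16·8·17 = 2176; ((A₁A₂)A₃): 16×17 by 17×17 → 16×17, cost 16·17·17 = 4624; cumulative 6800; (((A₁A₂)A₃)A₄): 16×17 by 17×18 → 16×18, cost 16·17·18 = 4896; cumulative 11696; ((((A₁A₂)A₃)A₄)A₅): 16×18 by 18×15 → 16×15, cost 16·18·15 = 4320; cumulative 16016. Total 16016.
Difference: |16048 − 16016| = 32.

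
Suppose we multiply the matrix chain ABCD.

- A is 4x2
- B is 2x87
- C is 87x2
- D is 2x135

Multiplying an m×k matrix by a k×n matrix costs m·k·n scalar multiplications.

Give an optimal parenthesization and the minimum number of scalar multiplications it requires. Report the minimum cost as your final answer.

Adjacent pairs: AB = 4·2·87 = 696; BC = 2·87·2 = 348; CD = 87·2·135 = 23490.
Length 3: A..C: k=1: 0+348+4·2·2=364; k=2: 696+0+4·87·2=1392 → min 364 | B..D: k=2: 0+23490+2·87·135=46980; k=3: 348+0+2·2·135=888 → min 888.
Length 4: A..D: k=1: 0+888+4·2·135=1968; k=2: 696+23490+4·87·135=71166; k=3: 364+0+4·2·135=1444 → min 1444.
Optimal parenthesization: ((A(BC))D) with cost 1444.

1444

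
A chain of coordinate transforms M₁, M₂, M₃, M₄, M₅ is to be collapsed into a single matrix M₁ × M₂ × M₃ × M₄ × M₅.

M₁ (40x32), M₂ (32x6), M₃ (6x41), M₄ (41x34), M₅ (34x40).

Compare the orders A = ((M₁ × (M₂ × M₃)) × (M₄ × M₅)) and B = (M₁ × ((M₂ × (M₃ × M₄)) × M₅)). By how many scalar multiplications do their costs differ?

Order A = ((M₁ × (M₂ × M₃)) × (M₄ × M₅)): (M₂ × M₃): 32×6 by 6×41 → 32×41, cost 32·6·41 = 7872; (M₁ × (M₂ × M₃)): 40×32 by 32×41 → 40×41, cost 40·32·41 = 52480; cumulative 60352; (M₄ × M₅): 41×34 by 34×40 → 41×40, cost 41·34·40 = 55760; ((M₁ × (M₂ × M₃)) × (M₄ × M₅)): 40×41 by 41×40 → 40×40, cost 40·41·40 = 65600; cumulative 181712. Total 181712.
Order B = (M₁ × ((M₂ × (M₃ × M₄)) × M₅)): (M₃ × M₄): 6×41 by 41×34 → 6×34, cost 6·41·34 = 8364; (M₂ × (M₃ × M₄)): 32×6 by 6×34 → 32×34, cost 32·6·34 = 6528; cumulative 14892; ((M₂ × (M₃ × M₄)) × M₅): 32×34 by 34×40 → 32×40, cost 32·34·40 = 43520; cumulative 58412; (M₁ × ((M₂ × (M₃ × M₄)) × M₅)): 40×32 by 32×40 → 40×40, cost 40·32·40 = 51200; cumulative 109612. Total 109612.
Difference: |181712 − 109612| = 72100.

72100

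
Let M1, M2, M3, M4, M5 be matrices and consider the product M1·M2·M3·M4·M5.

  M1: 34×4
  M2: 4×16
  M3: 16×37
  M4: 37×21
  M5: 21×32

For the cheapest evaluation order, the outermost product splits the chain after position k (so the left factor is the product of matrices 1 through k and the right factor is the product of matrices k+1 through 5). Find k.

Adjacent pairs: M1M2 = 34·4·16 = 2176; M2M3 = 4·16·37 = 2368; M3M4 = 16·37·21 = 12432; M4M5 = 37·21·32 = 24864.
Length 3: M1..M3: k=1: 0+2368+34·4·37=7400; k=2: 2176+0+34·16·37=22304 → min 7400 | M2..M4: k=2: 0+12432+4·16·21=13776; k=3: 2368+0+4·37·21=5476 → min 5476 | M3..M5: k=3: 0+24864+16·37·32=43808; k=4: 12432+0+16·21·32=23184 → min 23184.
Length 4: M1..M4: k=1: 0+5476+34·4·21=8332; k=2: 2176+12432+34·16·21=26032; k=3: 7400+0+34·37·21=33818 → min 8332 | M2..M5: k=2: 0+23184+4·16·32=25232; k=3: 2368+24864+4·37·32=31968; k=4: 5476+0+4·21·32=8164 → min 8164.
Top-level splits: k=1: (M1..M1)·(M2..M5) → 0+8164+34·4·32 = 12516; k=2: (M1..M2)·(M3..M5) → 2176+23184+34·16·32 = 42768; k=3: (M1..M3)·(M4..M5) → 7400+24864+34·37·32 = 72520; k=4: (M1..M4)·(M5..M5) → 8332+0+34·21·32 = 31180.
Best split is after M1, i.e. k = 1.

1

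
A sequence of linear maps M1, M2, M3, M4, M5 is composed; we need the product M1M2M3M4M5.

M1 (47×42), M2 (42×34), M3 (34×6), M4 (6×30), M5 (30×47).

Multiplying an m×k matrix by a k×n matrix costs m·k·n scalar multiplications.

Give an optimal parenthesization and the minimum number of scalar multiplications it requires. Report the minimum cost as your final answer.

Adjacent pairs: M1M2 = 47·42·34 = 67116; M2M3 = 42·34·6 = 8568; M3M4 = 34·6·30 = 6120; M4M5 = 6·30·47 = 8460.
Length 3: M1..M3: k=1: 0+8568+47·42·6=20412; k=2: 67116+0+47·34·6=76704 → min 20412 | M2..M4: k=2: 0+6120+42·34·30=48960; k=3: 8568+0+42·6·30=16128 → min 16128 | M3..M5: k=3: 0+8460+34·6·47=18048; k=4: 6120+0+34·30·47=54060 → min 18048.
Length 4: M1..M4: k=1: 0+16128+47·42·30=75348; k=2: 67116+6120+47·34·30=121176; k=3: 20412+0+47·6·30=28872 → min 28872 | M2..M5: k=2: 0+18048+42·34·47=85164; k=3: 8568+8460+42·6·47=28872; k=4: 16128+0+42·30·47=75348 → min 28872.
Length 5: M1..M5: k=1: 0+28872+47·42·47=121650; k=2: 67116+18048+47·34·47=160270; k=3: 20412+8460+47·6·47=42126; k=4: 28872+0+47·30·47=95142 → min 42126.
Optimal parenthesization: ((M1(M2M3))(M4M5)) with cost 42126.

42126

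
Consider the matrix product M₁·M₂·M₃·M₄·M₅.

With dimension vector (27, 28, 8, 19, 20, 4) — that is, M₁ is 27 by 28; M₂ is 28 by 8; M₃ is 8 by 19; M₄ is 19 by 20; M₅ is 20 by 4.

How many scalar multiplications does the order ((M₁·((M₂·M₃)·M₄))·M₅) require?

32176

(M₂·M₃): 28×8 by 8×19 → 28×19, cost 28·8·19 = 4256
((M₂·M₃)·M₄): 28×19 by 19×20 → 28×20, cost 28·19·20 = 10640; cumulative 14896
(M₁·((M₂·M₃)·M₄)): 27×28 by 28×20 → 27×20, cost 27·28·20 = 15120; cumulative 30016
((M₁·((M₂·M₃)·M₄))·M₅): 27×20 by 20×4 → 27×4, cost 27·20·4 = 2160; cumulative 32176
Total: 32176 scalar multiplications.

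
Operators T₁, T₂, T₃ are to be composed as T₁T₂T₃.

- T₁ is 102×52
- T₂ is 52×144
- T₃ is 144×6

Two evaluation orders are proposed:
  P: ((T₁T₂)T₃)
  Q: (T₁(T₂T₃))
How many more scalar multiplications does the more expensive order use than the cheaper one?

Order P = ((T₁T₂)T₃): (T₁T₂): 102×52 by 52×144 → 102×144, cost 102·52·144 = 763776; ((T₁T₂)T₃): 102×144 by 144×6 → 102×6, cost 102·144·6 = 88128; cumulative 851904. Total 851904.
Order Q = (T₁(T₂T₃)): (T₂T₃): 52×144 by 144×6 → 52×6, cost 52·144·6 = 44928; (T₁(T₂T₃)): 102×52 by 52×6 → 102×6, cost 102·52·6 = 31824; cumulative 76752. Total 76752.
Difference: |851904 − 76752| = 775152.

775152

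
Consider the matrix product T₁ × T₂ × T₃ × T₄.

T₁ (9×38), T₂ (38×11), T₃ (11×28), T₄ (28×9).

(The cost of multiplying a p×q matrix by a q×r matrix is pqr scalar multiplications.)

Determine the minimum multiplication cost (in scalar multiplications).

Adjacent pairs: T₁T₂ = 9·38·11 = 3762; T₂T₃ = 38·11·28 = 11704; T₃T₄ = 11·28·9 = 2772.
Length 3: T₁..T₃: k=1: 0+11704+9·38·28=21280; k=2: 3762+0+9·11·28=6534 → min 6534 | T₂..T₄: k=2: 0+2772+38·11·9=6534; k=3: 11704+0+38·28·9=21280 → min 6534.
Length 4: T₁..T₄: k=1: 0+6534+9·38·9=9612; k=2: 3762+2772+9·11·9=7425; k=3: 6534+0+9·28·9=8802 → min 7425.
Optimal order: ((T₁ × T₂) × (T₃ × T₄)) with cost 7425.

7425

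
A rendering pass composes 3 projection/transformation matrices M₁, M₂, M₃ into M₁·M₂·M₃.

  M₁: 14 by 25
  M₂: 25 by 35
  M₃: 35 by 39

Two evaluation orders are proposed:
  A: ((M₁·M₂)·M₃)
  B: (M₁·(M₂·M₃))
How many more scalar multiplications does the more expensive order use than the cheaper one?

16415

Order A = ((M₁·M₂)·M₃): (M₁·M₂): 14×25 by 25×35 → 14×35, cost 14·25·35 = 12250; ((M₁·M₂)·M₃): 14×35 by 35×39 → 14×39, cost 14·35·39 = 19110; cumulative 31360. Total 31360.
Order B = (M₁·(M₂·M₃)): (M₂·M₃): 25×35 by 35×39 → 25×39, cost 25·35·39 = 34125; (M₁·(M₂·M₃)): 14×25 by 25×39 → 14×39, cost 14·25·39 = 13650; cumulative 47775. Total 47775.
Difference: |31360 − 47775| = 16415.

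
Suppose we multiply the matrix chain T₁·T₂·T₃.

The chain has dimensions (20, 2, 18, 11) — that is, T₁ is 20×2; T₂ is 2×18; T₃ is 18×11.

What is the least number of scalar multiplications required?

Order (T₁·(T₂·T₃)): (T₂·T₃): 2×18 by 18×11 → 2×11, cost 2·18·11 = 396; (T₁·(T₂·T₃)): 20×2 by 2×11 → 20×11, cost 20·2·11 = 440; cumulative 836. Total 836.
Order ((T₁·T₂)·T₃): (T₁·T₂): 20×2 by 2×18 → 20×18, cost 20·2·18 = 720; ((T₁·T₂)·T₃): 20×18 by 18×11 → 20×11, cost 20·18·11 = 3960; cumulative 4680. Total 4680.
Minimum: 836.

836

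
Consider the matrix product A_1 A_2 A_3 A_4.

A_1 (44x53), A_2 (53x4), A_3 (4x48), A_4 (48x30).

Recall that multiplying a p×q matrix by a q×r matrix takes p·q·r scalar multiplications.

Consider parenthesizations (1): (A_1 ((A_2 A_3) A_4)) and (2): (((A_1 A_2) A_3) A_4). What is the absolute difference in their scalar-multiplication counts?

Order (1) = (A_1 ((A_2 A_3) A_4)): (A_2 A_3): 53×4 by 4×48 → 53×48, cost 53·4·48 = 10176; ((A_2 A_3) A_4): 53×48 by 48×30 → 53×30, cost 53·48·30 = 76320; cumulative 86496; (A_1 ((A_2 A_3) A_4)): 44×53 by 53×30 → 44×30, cost 44·53·30 = 69960; cumulative 156456. Total 156456.
Order (2) = (((A_1 A_2) A_3) A_4): (A_1 A_2): 44×53 by 53×4 → 44×4, cost 44·53·4 = 9328; ((A_1 A_2) A_3): 44×4 by 4×48 → 44×48, cost 44·4·48 = 8448; cumulative 17776; (((A_1 A_2) A_3) A_4): 44×48 by 48×30 → 44×30, cost 44·48·30 = 63360; cumulative 81136. Total 81136.
Difference: |156456 − 81136| = 75320.

75320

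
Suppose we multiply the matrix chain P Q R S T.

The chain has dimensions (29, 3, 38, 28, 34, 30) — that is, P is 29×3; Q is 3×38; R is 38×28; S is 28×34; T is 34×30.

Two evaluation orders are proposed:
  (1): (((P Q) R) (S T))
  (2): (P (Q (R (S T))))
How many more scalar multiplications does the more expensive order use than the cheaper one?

Order (1) = (((P Q) R) (S T)): (P Q): 29×3 by 3×38 → 29×38, cost 29·3·38 = 3306; ((P Q) R): 29×38 by 38×28 → 29×28, cost 29·38·28 = 30856; cumulative 34162; (S T): 28×34 by 34×30 → 28×30, cost 28·34·30 = 28560; (((P Q) R) (S T)): 29×28 by 28×30 → 29×30, cost 29·28·30 = 24360; cumulative 87082. Total 87082.
Order (2) = (P (Q (R (S T)))): (S T): 28×34 by 34×30 → 28×30, cost 28·34·30 = 28560; (R (S T)): 38×28 by 28×30 → 38×30, cost 38·28·30 = 31920; cumulative 60480; (Q (R (S T))): 3×38 by 38×30 → 3×30, cost 3·38·30 = 3420; cumulative 63900; (P (Q (R (S T)))): 29×3 by 3×30 → 29×30, cost 29·3·30 = 2610; cumulative 66510. Total 66510.
Difference: |87082 − 66510| = 20572.

20572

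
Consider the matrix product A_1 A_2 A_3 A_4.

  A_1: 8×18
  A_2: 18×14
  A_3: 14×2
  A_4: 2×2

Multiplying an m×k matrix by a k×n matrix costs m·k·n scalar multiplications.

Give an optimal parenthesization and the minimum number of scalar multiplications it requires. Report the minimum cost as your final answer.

824

Adjacent pairs: A_1A_2 = 8·18·14 = 2016; A_2A_3 = 18·14·2 = 504; A_3A_4 = 14·2·2 = 56.
Length 3: A_1..A_3: k=1: 0+504+8·18·2=792; k=2: 2016+0+8·14·2=2240 → min 792 | A_2..A_4: k=2: 0+56+18·14·2=560; k=3: 504+0+18·2·2=576 → min 560.
Length 4: A_1..A_4: k=1: 0+560+8·18·2=848; k=2: 2016+56+8·14·2=2296; k=3: 792+0+8·2·2=824 → min 824.
Optimal parenthesization: ((A_1 (A_2 A_3)) A_4) with cost 824.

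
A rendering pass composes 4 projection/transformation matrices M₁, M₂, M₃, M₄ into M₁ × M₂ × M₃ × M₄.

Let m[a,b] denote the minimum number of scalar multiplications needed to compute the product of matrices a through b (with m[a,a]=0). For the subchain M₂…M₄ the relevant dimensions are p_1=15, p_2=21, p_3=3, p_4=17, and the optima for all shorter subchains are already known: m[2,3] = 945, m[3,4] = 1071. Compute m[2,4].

1710

m[2,4] = min over k∈[2,3] of m[2,k]+m[k+1,4]+p_{1}·p_k·p_{4}.
k=2: 0 + 1071 + 15·21·17 = 6426; k=3: 945 + 0 + 15·3·17 = 1710.
Minimum: 1710 at k=3.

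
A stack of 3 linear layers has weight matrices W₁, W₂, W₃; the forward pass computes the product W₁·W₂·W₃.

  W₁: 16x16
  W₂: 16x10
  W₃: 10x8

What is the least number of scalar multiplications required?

Order (W₁·(W₂·W₃)): (W₂·W₃): 16×10 by 10×8 → 16×8, cost 16·10·8 = 1280; (W₁·(W₂·W₃)): 16×16 by 16×8 → 16×8, cost 16·16·8 = 2048; cumulative 3328. Total 3328.
Order ((W₁·W₂)·W₃): (W₁·W₂): 16×16 by 16×10 → 16×10, cost 16·16·10 = 2560; ((W₁·W₂)·W₃): 16×10 by 10×8 → 16×8, cost 16·10·8 = 1280; cumulative 3840. Total 3840.
Minimum: 3328.

3328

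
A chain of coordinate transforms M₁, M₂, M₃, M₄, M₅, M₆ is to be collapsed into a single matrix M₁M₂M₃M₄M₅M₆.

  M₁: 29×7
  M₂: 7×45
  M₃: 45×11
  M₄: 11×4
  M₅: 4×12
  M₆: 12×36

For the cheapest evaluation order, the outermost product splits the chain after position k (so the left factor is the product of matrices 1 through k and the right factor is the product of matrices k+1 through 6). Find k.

4

Adjacent pairs: M₁M₂ = 29·7·45 = 9135; M₂M₃ = 7·45·11 = 3465; M₃M₄ = 45·11·4 = 1980; M₄M₅ = 11·4·12 = 528; M₅M₆ = 4·12·36 = 1728.
Length 3: M₁..M₃: k=1: 0+3465+29·7·11=5698; k=2: 9135+0+29·45·11=23490 → min 5698 | M₂..M₄: k=2: 0+1980+7·45·4=3240; k=3: 3465+0+7·11·4=3773 → min 3240 | M₃..M₅: k=3: 0+528+45·11·12=6468; k=4: 1980+0+45·4·12=4140 → min 4140 | M₄..M₆: k=4: 0+1728+11·4·36=3312; k=5: 528+0+11·12·36=5280 → min 3312.
Length 4: M₁..M₄: k=1: 0+3240+29·7·4=4052; k=2: 9135+1980+29·45·4=16335; k=3: 5698+0+29·11·4=6974 → min 4052 | M₂..M₅: k=2: 0+4140+7·45·12=7920; k=3: 3465+528+7·11·12=4917; k=4: 3240+0+7·4·12=3576 → min 3576 | M₃..M₆: k=3: 0+3312+45·11·36=21132; k=4: 1980+1728+45·4·36=10188; k=5: 4140+0+45·12·36=23580 → min 10188.
Length 5: M₁..M₅: k=1: 0+3576+29·7·12=6012; k=2: 9135+4140+29·45·12=28935; k=3: 5698+528+29·11·12=10054; k=4: 4052+0+29·4·12=5444 → min 5444 | M₂..M₆: k=2: 0+10188+7·45·36=21528; k=3: 3465+3312+7·11·36=9549; k=4: 3240+1728+7·4·36=5976; k=5: 3576+0+7·12·36=6600 → min 5976.
Top-level splits: k=1: (M₁..M₁)·(M₂..M₆) → 0+5976+29·7·36 = 13284; k=2: (M₁..M₂)·(M₃..M₆) → 9135+10188+29·45·36 = 66303; k=3: (M₁..M₃)·(M₄..M₆) → 5698+3312+29·11·36 = 20494; k=4: (M₁..M₄)·(M₅..M₆) → 4052+1728+29·4·36 = 9956; k=5: (M₁..M₅)·(M₆..M₆) → 5444+0+29·12·36 = 17972.
Best split is after M₄, i.e. k = 4.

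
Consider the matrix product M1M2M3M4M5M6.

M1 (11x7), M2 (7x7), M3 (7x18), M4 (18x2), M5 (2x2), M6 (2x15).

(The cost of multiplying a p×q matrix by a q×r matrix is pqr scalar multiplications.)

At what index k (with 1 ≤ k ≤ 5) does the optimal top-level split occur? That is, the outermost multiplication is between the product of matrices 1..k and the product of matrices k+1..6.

5

Adjacent pairs: M1M2 = 11·7·7 = 539; M2M3 = 7·7·18 = 882; M3M4 = 7·18·2 = 252; M4M5 = 18·2·2 = 72; M5M6 = 2·2·15 = 60.
Length 3: M1..M3: k=1: 0+882+11·7·18=2268; k=2: 539+0+11·7·18=1925 → min 1925 | M2..M4: k=2: 0+252+7·7·2=350; k=3: 882+0+7·18·2=1134 → min 350 | M3..M5: k=3: 0+72+7·18·2=324; k=4: 252+0+7·2·2=280 → min 280 | M4..M6: k=4: 0+60+18·2·15=600; k=5: 72+0+18·2·15=612 → min 600.
Length 4: M1..M4: k=1: 0+350+11·7·2=504; k=2: 539+252+11·7·2=945; k=3: 1925+0+11·18·2=2321 → min 504 | M2..M5: k=2: 0+280+7·7·2=378; k=3: 882+72+7·18·2=1206; k=4: 350+0+7·2·2=378 → min 378 | M3..M6: k=3: 0+600+7·18·15=2490; k=4: 252+60+7·2·15=522; k=5: 280+0+7·2·15=490 → min 490.
Length 5: M1..M5: k=1: 0+378+11·7·2=532; k=2: 539+280+11·7·2=973; k=3: 1925+72+11·18·2=2393; k=4: 504+0+11·2·2=548 → min 532 | M2..M6: k=2: 0+490+7·7·15=1225; k=3: 882+600+7·18·15=3372; k=4: 350+60+7·2·15=620; k=5: 378+0+7·2·15=588 → min 588.
Top-level splits: k=1: (M1..M1)·(M2..M6) → 0+588+11·7·15 = 1743; k=2: (M1..M2)·(M3..M6) → 539+490+11·7·15 = 2184; k=3: (M1..M3)·(M4..M6) → 1925+600+11·18·15 = 5495; k=4: (M1..M4)·(M5..M6) → 504+60+11·2·15 = 894; k=5: (M1..M5)·(M6..M6) → 532+0+11·2·15 = 862.
Best split is after M5, i.e. k = 5.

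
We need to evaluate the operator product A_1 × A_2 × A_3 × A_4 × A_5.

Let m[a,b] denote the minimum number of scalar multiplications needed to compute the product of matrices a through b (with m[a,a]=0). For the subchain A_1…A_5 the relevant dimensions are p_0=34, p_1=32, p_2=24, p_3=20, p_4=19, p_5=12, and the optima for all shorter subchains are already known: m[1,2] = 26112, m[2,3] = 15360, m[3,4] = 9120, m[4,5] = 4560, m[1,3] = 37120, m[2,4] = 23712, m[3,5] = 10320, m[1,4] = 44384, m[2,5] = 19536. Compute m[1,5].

32592

m[1,5] = min over k∈[1,4] of m[1,k]+m[k+1,5]+p_{0}·p_k·p_{5}.
k=1: 0 + 19536 + 34·32·12 = 32592; k=2: 26112 + 10320 + 34·24·12 = 46224; k=3: 37120 + 4560 + 34·20·12 = 49840; k=4: 44384 + 0 + 34·19·12 = 52136.
Minimum: 32592 at k=1.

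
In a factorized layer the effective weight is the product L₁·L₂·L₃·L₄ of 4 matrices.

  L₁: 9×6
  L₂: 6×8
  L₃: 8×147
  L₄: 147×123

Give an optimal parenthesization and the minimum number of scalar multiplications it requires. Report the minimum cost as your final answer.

Adjacent pairs: L₁L₂ = 9·6·8 = 432; L₂L₃ = 6·8·147 = 7056; L₃L₄ = 8·147·123 = 144648.
Length 3: L₁..L₃: k=1: 0+7056+9·6·147=14994; k=2: 432+0+9·8·147=11016 → min 11016 | L₂..L₄: k=2: 0+144648+6·8·123=150552; k=3: 7056+0+6·147·123=115542 → min 115542.
Length 4: L₁..L₄: k=1: 0+115542+9·6·123=122184; k=2: 432+144648+9·8·123=153936; k=3: 11016+0+9·147·123=173745 → min 122184.
Optimal parenthesization: (L₁·((L₂·L₃)·L₄)) with cost 122184.

122184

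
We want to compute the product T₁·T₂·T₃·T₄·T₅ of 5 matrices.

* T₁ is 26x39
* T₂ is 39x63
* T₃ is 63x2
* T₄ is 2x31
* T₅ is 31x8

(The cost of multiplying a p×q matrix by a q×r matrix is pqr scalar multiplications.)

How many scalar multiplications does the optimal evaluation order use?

7854

Adjacent pairs: T₁T₂ = 26·39·63 = 63882; T₂T₃ = 39·63·2 = 4914; T₃T₄ = 63·2·31 = 3906; T₄T₅ = 2·31·8 = 496.
Length 3: T₁..T₃: k=1: 0+4914+26·39·2=6942; k=2: 63882+0+26·63·2=67158 → min 6942 | T₂..T₄: k=2: 0+3906+39·63·31=80073; k=3: 4914+0+39·2·31=7332 → min 7332 | T₃..T₅: k=3: 0+496+63·2·8=1504; k=4: 3906+0+63·31·8=19530 → min 1504.
Length 4: T₁..T₄: k=1: 0+7332+26·39·31=38766; k=2: 63882+3906+26·63·31=118566; k=3: 6942+0+26·2·31=8554 → min 8554 | T₂..T₅: k=2: 0+1504+39·63·8=21160; k=3: 4914+496+39·2·8=6034; k=4: 7332+0+39·31·8=17004 → min 6034.
Length 5: T₁..T₅: k=1: 0+6034+26·39·8=14146; k=2: 63882+1504+26·63·8=78490; k=3: 6942+496+26·2·8=7854; k=4: 8554+0+26·31·8=15002 → min 7854.
Optimal order: ((T₁·(T₂·T₃))·(T₄·T₅)) with cost 7854.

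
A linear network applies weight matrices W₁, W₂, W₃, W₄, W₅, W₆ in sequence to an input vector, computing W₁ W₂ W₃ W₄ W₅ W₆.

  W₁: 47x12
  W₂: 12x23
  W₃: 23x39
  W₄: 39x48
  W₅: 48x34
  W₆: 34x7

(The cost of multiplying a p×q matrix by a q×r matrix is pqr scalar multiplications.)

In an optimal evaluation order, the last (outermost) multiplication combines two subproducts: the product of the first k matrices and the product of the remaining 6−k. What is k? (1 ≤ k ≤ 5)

Adjacent pairs: W₁W₂ = 47·12·23 = 12972; W₂W₃ = 12·23·39 = 10764; W₃W₄ = 23·39·48 = 43056; W₄W₅ = 39·48·34 = 63648; W₅W₆ = 48·34·7 = 11424.
Length 3: W₁..W₃: k=1: 0+10764+47·12·39=32760; k=2: 12972+0+47·23·39=55131 → min 32760 | W₂..W₄: k=2: 0+43056+12·23·48=56304; k=3: 10764+0+12·39·48=33228 → min 33228 | W₃..W₅: k=3: 0+63648+23·39·34=94146; k=4: 43056+0+23·48·34=80592 → min 80592 | W₄..W₆: k=4: 0+11424+39·48·7=24528; k=5: 63648+0+39·34·7=72930 → min 24528.
Length 4: W₁..W₄: k=1: 0+33228+47·12·48=60300; k=2: 12972+43056+47·23·48=107916; k=3: 32760+0+47·39·48=120744 → min 60300 | W₂..W₅: k=2: 0+80592+12·23·34=89976; k=3: 10764+63648+12·39·34=90324; k=4: 33228+0+12·48·34=52812 → min 52812 | W₃..W₆: k=3: 0+24528+23·39·7=30807; k=4: 43056+11424+23·48·7=62208; k=5: 80592+0+23·34·7=86066 → min 30807.
Length 5: W₁..W₅: k=1: 0+52812+47·12·34=71988; k=2: 12972+80592+47·23·34=130318; k=3: 32760+63648+47·39·34=158730; k=4: 60300+0+47·48·34=137004 → min 71988 | W₂..W₆: k=2: 0+30807+12·23·7=32739; k=3: 10764+24528+12·39·7=38568; k=4: 33228+11424+12·48·7=48684; k=5: 52812+0+12·34·7=55668 → min 32739.
Top-level splits: k=1: (W₁..W₁)·(W₂..W₆) → 0+32739+47·12·7 = 36687; k=2: (W₁..W₂)·(W₃..W₆) → 12972+30807+47·23·7 = 51346; k=3: (W₁..W₃)·(W₄..W₆) → 32760+24528+47·39·7 = 70119; k=4: (W₁..W₄)·(W₅..W₆) → 60300+11424+47·48·7 = 87516; k=5: (W₁..W₅)·(W₆..W₆) → 71988+0+47·34·7 = 83174.
Best split is after W₁, i.e. k = 1.

1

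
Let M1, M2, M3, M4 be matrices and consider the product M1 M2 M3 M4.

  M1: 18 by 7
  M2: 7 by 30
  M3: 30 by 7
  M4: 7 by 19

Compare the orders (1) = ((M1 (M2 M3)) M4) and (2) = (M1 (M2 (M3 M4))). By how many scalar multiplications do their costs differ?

5628

Order (1) = ((M1 (M2 M3)) M4): (M2 M3): 7×30 by 30×7 → 7×7, cost 7·30·7 = 1470; (M1 (M2 M3)): 18×7 by 7×7 → 18×7, cost 18·7·7 = 882; cumulative 2352; ((M1 (M2 M3)) M4): 18×7 by 7×19 → 18×19, cost 18·7·19 = 2394; cumulative 4746. Total 4746.
Order (2) = (M1 (M2 (M3 M4))): (M3 M4): 30×7 by 7×19 → 30×19, cost 30·7·19 = 3990; (M2 (M3 M4)): 7×30 by 30×19 → 7×19, cost 7·30·19 = 3990; cumulative 7980; (M1 (M2 (M3 M4))): 18×7 by 7×19 → 18×19, cost 18·7·19 = 2394; cumulative 10374. Total 10374.
Difference: |4746 − 10374| = 5628.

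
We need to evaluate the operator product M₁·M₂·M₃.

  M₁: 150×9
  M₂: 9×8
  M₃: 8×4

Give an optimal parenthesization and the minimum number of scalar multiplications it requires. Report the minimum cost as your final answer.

5688

(M₁·(M₂·M₃)): cost 5688.
((M₁·M₂)·M₃): cost 15600.
Optimal: (M₁·(M₂·M₃)) with cost 5688.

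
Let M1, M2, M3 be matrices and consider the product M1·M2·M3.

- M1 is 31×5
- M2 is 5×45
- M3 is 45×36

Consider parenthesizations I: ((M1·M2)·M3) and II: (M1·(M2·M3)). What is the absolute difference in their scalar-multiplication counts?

43515

Order I = ((M1·M2)·M3): (M1·M2): 31×5 by 5×45 → 31×45, cost 31·5·45 = 6975; ((M1·M2)·M3): 31×45 by 45×36 → 31×36, cost 31·45·36 = 50220; cumulative 57195. Total 57195.
Order II = (M1·(M2·M3)): (M2·M3): 5×45 by 45×36 → 5×36, cost 5·45·36 = 8100; (M1·(M2·M3)): 31×5 by 5×36 → 31×36, cost 31·5·36 = 5580; cumulative 13680. Total 13680.
Difference: |57195 − 13680| = 43515.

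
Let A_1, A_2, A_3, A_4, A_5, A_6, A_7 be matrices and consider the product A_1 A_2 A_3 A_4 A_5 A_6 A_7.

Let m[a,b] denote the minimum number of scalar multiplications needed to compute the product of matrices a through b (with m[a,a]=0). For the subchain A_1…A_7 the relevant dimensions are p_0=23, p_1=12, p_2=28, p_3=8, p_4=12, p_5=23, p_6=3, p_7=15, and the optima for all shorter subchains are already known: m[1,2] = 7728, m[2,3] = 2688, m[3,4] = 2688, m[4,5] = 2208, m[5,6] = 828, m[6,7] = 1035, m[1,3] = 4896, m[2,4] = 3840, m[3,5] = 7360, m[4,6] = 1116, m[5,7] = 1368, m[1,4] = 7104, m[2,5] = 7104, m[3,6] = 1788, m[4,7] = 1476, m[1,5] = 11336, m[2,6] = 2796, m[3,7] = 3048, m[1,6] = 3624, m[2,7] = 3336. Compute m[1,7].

4659

m[1,7] = min over k∈[1,6] of m[1,k]+m[k+1,7]+p_{0}·p_k·p_{7}.
k=1: 0 + 3336 + 23·12·15 = 7476; k=2: 7728 + 3048 + 23·28·15 = 20436; k=3: 4896 + 1476 + 23·8·15 = 9132; k=4: 7104 + 1368 + 23·12·15 = 12612; k=5: 11336 + 1035 + 23·23·15 = 20306; k=6: 3624 + 0 + 23·3·15 = 4659.
Minimum: 4659 at k=6.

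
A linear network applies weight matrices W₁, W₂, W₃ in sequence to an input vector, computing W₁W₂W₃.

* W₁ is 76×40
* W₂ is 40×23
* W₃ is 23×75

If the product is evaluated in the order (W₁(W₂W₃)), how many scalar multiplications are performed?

297000

(W₂W₃): 40×23 by 23×75 → 40×75, cost 40·23·75 = 69000
(W₁(W₂W₃)): 76×40 by 40×75 → 76×75, cost 76·40·75 = 228000; cumulative 297000
Total: 297000 scalar multiplications.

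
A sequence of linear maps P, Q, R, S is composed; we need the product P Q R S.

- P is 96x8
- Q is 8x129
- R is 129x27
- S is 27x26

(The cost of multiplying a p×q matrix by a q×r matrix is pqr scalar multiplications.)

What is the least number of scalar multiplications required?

53448

Adjacent pairs: PQ = 96·8·129 = 99072; QR = 8·129·27 = 27864; RS = 129·27·26 = 90558.
Length 3: P..R: k=1: 0+27864+96·8·27=48600; k=2: 99072+0+96·129·27=433440 → min 48600 | Q..S: k=2: 0+90558+8·129·26=117390; k=3: 27864+0+8·27·26=33480 → min 33480.
Length 4: P..S: k=1: 0+33480+96·8·26=53448; k=2: 99072+90558+96·129·26=511614; k=3: 48600+0+96·27·26=115992 → min 53448.
Optimal order: (P ((Q R) S)) with cost 53448.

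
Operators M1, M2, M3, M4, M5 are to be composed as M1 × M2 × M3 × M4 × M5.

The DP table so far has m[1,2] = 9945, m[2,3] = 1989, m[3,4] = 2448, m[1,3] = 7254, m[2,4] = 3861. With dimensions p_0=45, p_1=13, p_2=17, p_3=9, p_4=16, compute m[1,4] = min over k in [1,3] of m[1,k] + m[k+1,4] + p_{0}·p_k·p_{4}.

13221

m[1,4] = min over k∈[1,3] of m[1,k]+m[k+1,4]+p_{0}·p_k·p_{4}.
k=1: 0 + 3861 + 45·13·16 = 13221; k=2: 9945 + 2448 + 45·17·16 = 24633; k=3: 7254 + 0 + 45·9·16 = 13734.
Minimum: 13221 at k=1.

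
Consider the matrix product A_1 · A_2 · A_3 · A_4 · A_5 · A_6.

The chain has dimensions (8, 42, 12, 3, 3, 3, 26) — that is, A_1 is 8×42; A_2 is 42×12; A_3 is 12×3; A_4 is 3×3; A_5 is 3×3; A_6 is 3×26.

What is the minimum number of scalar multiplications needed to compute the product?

Adjacent pairs: A_1A_2 = 8·42·12 = 4032; A_2A_3 = 42·12·3 = 1512; A_3A_4 = 12·3·3 = 108; A_4A_5 = 3·3·3 = 27; A_5A_6 = 3·3·26 = 234.
Length 3: A_1..A_3: k=1: 0+1512+8·42·3=2520; k=2: 4032+0+8·12·3=4320 → min 2520 | A_2..A_4: k=2: 0+108+42·12·3=1620; k=3: 1512+0+42·3·3=1890 → min 1620 | A_3..A_5: k=3: 0+27+12·3·3=135; k=4: 108+0+12·3·3=216 → min 135 | A_4..A_6: k=4: 0+234+3·3·26=468; k=5: 27+0+3·3·26=261 → min 261.
Length 4: A_1..A_4: k=1: 0+1620+8·42·3=2628; k=2: 4032+108+8·12·3=4428; k=3: 2520+0+8·3·3=2592 → min 2592 | A_2..A_5: k=2: 0+135+42·12·3=1647; k=3: 1512+27+42·3·3=1917; k=4: 1620+0+42·3·3=1998 → min 1647 | A_3..A_6: k=3: 0+261+12·3·26=1197; k=4: 108+234+12·3·26=1278; k=5: 135+0+12·3·26=1071 → min 1071.
Length 5: A_1..A_5: k=1: 0+1647+8·42·3=2655; k=2: 4032+135+8·12·3=4455; k=3: 2520+27+8·3·3=2619; k=4: 2592+0+8·3·3=2664 → min 2619 | A_2..A_6: k=2: 0+1071+42·12·26=14175; k=3: 1512+261+42·3·26=5049; k=4: 1620+234+42·3·26=5130; k=5: 1647+0+42·3·26=4923 → min 4923.
Length 6: A_1..A_6: k=1: 0+4923+8·42·26=13659; k=2: 4032+1071+8·12·26=7599; k=3: 2520+261+8·3·26=3405; k=4: 2592+234+8·3·26=3450; k=5: 2619+0+8·3·26=3243 → min 3243.
Optimal order: (((A_1 · (A_2 · A_3)) · (A_4 · A_5)) · A_6) with cost 3243.

3243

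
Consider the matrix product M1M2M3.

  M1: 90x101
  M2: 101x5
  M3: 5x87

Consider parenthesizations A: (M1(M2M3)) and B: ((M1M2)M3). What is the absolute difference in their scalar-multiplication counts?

Order A = (M1(M2M3)): (M2M3): 101×5 by 5×87 → 101×87, cost 101·5·87 = 43935; (M1(M2M3)): 90×101 by 101×87 → 90×87, cost 90·101·87 = 790830; cumulative 834765. Total 834765.
Order B = ((M1M2)M3): (M1M2): 90×101 by 101×5 → 90×5, cost 90·101·5 = 45450; ((M1M2)M3): 90×5 by 5×87 → 90×87, cost 90·5·87 = 39150; cumulative 84600. Total 84600.
Difference: |834765 − 84600| = 750165.

750165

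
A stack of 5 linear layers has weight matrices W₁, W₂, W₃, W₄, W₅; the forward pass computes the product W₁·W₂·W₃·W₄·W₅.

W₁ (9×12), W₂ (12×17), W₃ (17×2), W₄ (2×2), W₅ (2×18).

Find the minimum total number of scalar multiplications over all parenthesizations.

984

Adjacent pairs: W₁W₂ = 9·12·17 = 1836; W₂W₃ = 12·17·2 = 408; W₃W₄ = 17·2·2 = 68; W₄W₅ = 2·2·18 = 72.
Length 3: W₁..W₃: k=1: 0+408+9·12·2=624; k=2: 1836+0+9·17·2=2142 → min 624 | W₂..W₄: k=2: 0+68+12·17·2=476; k=3: 408+0+12·2·2=456 → min 456 | W₃..W₅: k=3: 0+72+17·2·18=684; k=4: 68+0+17·2·18=680 → min 680.
Length 4: W₁..W₄: k=1: 0+456+9·12·2=672; k=2: 1836+68+9·17·2=2210; k=3: 624+0+9·2·2=660 → min 660 | W₂..W₅: k=2: 0+680+12·17·18=4352; k=3: 408+72+12·2·18=912; k=4: 456+0+12·2·18=888 → min 888.
Length 5: W₁..W₅: k=1: 0+888+9·12·18=2832; k=2: 1836+680+9·17·18=5270; k=3: 624+72+9·2·18=1020; k=4: 660+0+9·2·18=984 → min 984.
Optimal order: (((W₁·(W₂·W₃))·W₄)·W₅) with cost 984.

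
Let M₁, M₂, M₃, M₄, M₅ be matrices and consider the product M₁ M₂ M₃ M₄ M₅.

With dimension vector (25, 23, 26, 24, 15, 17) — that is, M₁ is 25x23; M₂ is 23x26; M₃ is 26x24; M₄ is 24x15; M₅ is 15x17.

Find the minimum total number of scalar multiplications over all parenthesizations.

Adjacent pairs: M₁M₂ = 25·23·26 = 14950; M₂M₃ = 23·26·24 = 14352; M₃M₄ = 26·24·15 = 9360; M₄M₅ = 24·15·17 = 6120.
Length 3: M₁..M₃: k=1: 0+14352+25·23·24=28152; k=2: 14950+0+25·26·24=30550 → min 28152 | M₂..M₄: k=2: 0+9360+23·26·15=18330; k=3: 14352+0+23·24·15=22632 → min 18330 | M₃..M₅: k=3: 0+6120+26·24·17=16728; k=4: 9360+0+26·15·17=15990 → min 15990.
Length 4: M₁..M₄: k=1: 0+18330+25·23·15=26955; k=2: 14950+9360+25·26·15=34060; k=3: 28152+0+25·24·15=37152 → min 26955 | M₂..M₅: k=2: 0+15990+23·26·17=26156; k=3: 14352+6120+23·24·17=29856; k=4: 18330+0+23·15·17=24195 → min 24195.
Length 5: M₁..M₅: k=1: 0+24195+25·23·17=33970; k=2: 14950+15990+25·26·17=41990; k=3: 28152+6120+25·24·17=44472; k=4: 26955+0+25·15·17=33330 → min 33330.
Optimal order: ((M₁ (M₂ (M₃ M₄))) M₅) with cost 33330.

33330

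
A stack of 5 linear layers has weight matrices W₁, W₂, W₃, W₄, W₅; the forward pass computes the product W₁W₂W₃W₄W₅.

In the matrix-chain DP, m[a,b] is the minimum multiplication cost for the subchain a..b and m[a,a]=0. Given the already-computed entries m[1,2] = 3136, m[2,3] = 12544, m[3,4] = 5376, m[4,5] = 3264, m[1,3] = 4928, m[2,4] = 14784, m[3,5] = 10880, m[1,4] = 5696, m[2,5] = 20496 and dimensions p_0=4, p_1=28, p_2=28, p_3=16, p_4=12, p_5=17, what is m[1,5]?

6512

m[1,5] = min over k∈[1,4] of m[1,k]+m[k+1,5]+p_{0}·p_k·p_{5}.
k=1: 0 + 20496 + 4·28·17 = 22400; k=2: 3136 + 10880 + 4·28·17 = 15920; k=3: 4928 + 3264 + 4·16·17 = 9280; k=4: 5696 + 0 + 4·12·17 = 6512.
Minimum: 6512 at k=4.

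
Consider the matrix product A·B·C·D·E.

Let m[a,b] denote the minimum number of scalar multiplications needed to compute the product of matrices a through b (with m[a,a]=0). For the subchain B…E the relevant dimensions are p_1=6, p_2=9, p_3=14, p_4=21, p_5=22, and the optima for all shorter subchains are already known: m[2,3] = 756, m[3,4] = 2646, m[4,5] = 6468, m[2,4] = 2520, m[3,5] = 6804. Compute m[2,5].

5292

m[2,5] = min over k∈[2,4] of m[2,k]+m[k+1,5]+p_{1}·p_k·p_{5}.
k=2: 0 + 6804 + 6·9·22 = 7992; k=3: 756 + 6468 + 6·14·22 = 9072; k=4: 2520 + 0 + 6·21·22 = 5292.
Minimum: 5292 at k=4.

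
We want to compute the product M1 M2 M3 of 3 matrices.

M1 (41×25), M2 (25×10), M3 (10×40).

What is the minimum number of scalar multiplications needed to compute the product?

Order (M1 (M2 M3)): (M2 M3): 25×10 by 10×40 → 25×40, cost 25·10·40 = 10000; (M1 (M2 M3)): 41×25 by 25×40 → 41×40, cost 41·25·40 = 41000; cumulative 51000. Total 51000.
Order ((M1 M2) M3): (M1 M2): 41×25 by 25×10 → 41×10, cost 41·25·10 = 10250; ((M1 M2) M3): 41×10 by 10×40 → 41×40, cost 41·10·40 = 16400; cumulative 26650. Total 26650.
Minimum: 26650.

26650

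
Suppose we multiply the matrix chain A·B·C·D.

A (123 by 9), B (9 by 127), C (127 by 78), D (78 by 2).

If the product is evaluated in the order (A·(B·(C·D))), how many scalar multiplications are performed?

(C·D): 127×78 by 78×2 → 127×2, cost 127·78·2 = 19812
(B·(C·D)): 9×127 by 127×2 → 9×2, cost 9·127·2 = 2286; cumulative 22098
(A·(B·(C·D))): 123×9 by 9×2 → 123×2, cost 123·9·2 = 2214; cumulative 24312
Total: 24312 scalar multiplications.

24312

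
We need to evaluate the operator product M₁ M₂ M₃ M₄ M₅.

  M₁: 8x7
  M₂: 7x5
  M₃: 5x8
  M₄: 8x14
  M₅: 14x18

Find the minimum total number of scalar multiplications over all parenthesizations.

Adjacent pairs: M₁M₂ = 8·7·5 = 280; M₂M₃ = 7·5·8 = 280; M₃M₄ = 5·8·14 = 560; M₄M₅ = 8·14·18 = 2016.
Length 3: M₁..M₃: k=1: 0+280+8·7·8=728; k=2: 280+0+8·5·8=600 → min 600 | M₂..M₄: k=2: 0+560+7·5·14=1050; k=3: 280+0+7·8·14=1064 → min 1050 | M₃..M₅: k=3: 0+2016+5·8·18=2736; k=4: 560+0+5·14·18=1820 → min 1820.
Length 4: M₁..M₄: k=1: 0+1050+8·7·14=1834; k=2: 280+560+8·5·14=1400; k=3: 600+0+8·8·14=1496 → min 1400 | M₂..M₅: k=2: 0+1820+7·5·18=2450; k=3: 280+2016+7·8·18=3304; k=4: 1050+0+7·14·18=2814 → min 2450.
Length 5: M₁..M₅: k=1: 0+2450+8·7·18=3458; k=2: 280+1820+8·5·18=2820; k=3: 600+2016+8·8·18=3768; k=4: 1400+0+8·14·18=3416 → min 2820.
Optimal order: ((M₁ M₂) ((M₃ M₄) M₅)) with cost 2820.

2820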